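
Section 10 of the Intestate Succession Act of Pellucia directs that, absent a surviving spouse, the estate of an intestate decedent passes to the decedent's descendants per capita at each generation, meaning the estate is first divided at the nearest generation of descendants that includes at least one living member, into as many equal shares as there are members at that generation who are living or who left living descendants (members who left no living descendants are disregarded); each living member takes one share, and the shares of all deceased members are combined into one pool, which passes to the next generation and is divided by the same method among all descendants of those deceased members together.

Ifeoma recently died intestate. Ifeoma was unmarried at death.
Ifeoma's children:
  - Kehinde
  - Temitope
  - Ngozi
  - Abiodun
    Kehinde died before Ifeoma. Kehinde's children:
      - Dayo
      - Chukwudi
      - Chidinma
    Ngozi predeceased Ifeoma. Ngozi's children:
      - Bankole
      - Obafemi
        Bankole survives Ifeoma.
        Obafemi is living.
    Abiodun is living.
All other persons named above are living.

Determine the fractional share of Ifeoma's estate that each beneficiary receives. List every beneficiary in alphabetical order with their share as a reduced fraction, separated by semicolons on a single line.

Abiodun 1/4; Bankole 1/10; Chidinma 1/10; Chukwudi 1/10; Dayo 1/10; Obafemi 1/10; Temitope 1/4

There is no surviving spouse, so the entire estate passes to Ifeoma's descendants per capita at each generation.
At generation 1 (Kehinde, Temitope, Ngozi, Abiodun) there are 4 shares of (1)/4 = 1/4 each.
Living: Temitope and Abiodun — each takes 1/4.
Deceased: Kehinde and Ngozi. Their combined 1/2 is pooled and carried to generation 2.
At generation 2 (Dayo, Chukwudi, Chidinma, Bankole, Obafemi) there are 5 shares of (1/2)/5 = 1/10 each.
Living: Dayo, Chukwudi, Chidinma, Bankole, and Obafemi — each takes 1/10.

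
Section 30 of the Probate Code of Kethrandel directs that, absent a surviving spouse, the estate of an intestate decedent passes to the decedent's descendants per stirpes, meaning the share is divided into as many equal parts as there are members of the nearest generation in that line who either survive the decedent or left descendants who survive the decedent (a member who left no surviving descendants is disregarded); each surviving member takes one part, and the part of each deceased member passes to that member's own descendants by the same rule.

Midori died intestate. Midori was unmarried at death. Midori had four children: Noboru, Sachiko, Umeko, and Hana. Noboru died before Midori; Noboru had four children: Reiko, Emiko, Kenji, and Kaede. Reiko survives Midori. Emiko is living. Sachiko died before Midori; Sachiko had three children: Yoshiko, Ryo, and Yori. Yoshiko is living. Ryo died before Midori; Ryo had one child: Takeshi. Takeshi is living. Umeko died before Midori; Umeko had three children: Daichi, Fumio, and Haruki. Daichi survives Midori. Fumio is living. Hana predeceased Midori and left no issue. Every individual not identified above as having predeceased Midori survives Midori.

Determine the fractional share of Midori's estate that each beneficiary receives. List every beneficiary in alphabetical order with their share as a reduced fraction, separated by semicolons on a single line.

There is no surviving spouse, so the entire estate passes to Midori's descendants per stirpes.
Hana left no surviving issue, so that branch lapses and is disregarded.
The estate is divided into 3 equal shares of 1/3 among Noboru, Sachiko, Umeko.
Noboru predeceased; the 1/3 allotted to Noboru's branch passes to Noboru's issue by representation.
The 1/3 is divided into 4 equal shares of 1/12 among Reiko, Emiko, Kenji, Kaede.
Reiko is living and takes 1/12.
Emiko is living and takes 1/12.
Kenji is living and takes 1/12.
Kaede is living and takes 1/12.
Sachiko predeceased; the 1/3 allotted to Sachiko's branch passes to Sachiko's issue by representation.
The 1/3 is divided into 3 equal shares of 1/9 among Yoshiko, Ryo, Yori.
Yoshiko is living and takes 1/9.
Ryo predeceased; the 1/9 allotted to Ryo's branch passes to Ryo's issue by representation.
Takeshi is the sole taker at this level and receives the full 1/9.
Yori is living and takes 1/9.
Umeko predeceased; the 1/3 allotted to Umeko's branch passes to Umeko's issue by representation.
The 1/3 is divided into 3 equal shares of 1/9 among Daichi, Fumio, Haruki.
Daichi is living and takes 1/9.
Fumio is living and takes 1/9.
Haruki is living and takes 1/9.

Daichi 1/9; Emiko 1/12; Fumio 1/9; Haruki 1/9; Kaede 1/12; Kenji 1/12; Reiko 1/12; Takeshi 1/9; Yori 1/9; Yoshiko 1/9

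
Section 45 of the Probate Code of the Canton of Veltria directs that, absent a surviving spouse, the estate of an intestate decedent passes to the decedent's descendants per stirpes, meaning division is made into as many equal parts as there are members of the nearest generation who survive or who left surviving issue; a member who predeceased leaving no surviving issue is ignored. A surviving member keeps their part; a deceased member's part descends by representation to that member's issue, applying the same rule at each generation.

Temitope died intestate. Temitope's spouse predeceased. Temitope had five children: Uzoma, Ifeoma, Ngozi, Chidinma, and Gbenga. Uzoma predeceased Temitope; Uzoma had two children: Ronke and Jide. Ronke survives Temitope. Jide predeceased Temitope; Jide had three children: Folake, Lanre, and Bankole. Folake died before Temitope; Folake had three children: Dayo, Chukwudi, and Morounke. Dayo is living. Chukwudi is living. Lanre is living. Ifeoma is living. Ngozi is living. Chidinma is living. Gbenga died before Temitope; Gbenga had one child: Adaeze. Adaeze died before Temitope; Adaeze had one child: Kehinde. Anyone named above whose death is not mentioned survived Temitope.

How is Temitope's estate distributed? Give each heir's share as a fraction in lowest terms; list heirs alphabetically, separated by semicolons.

There is no surviving spouse, so the entire estate passes to Temitope's descendants per stirpes.
The estate is divided into 5 equal shares of 1/5 among Uzoma, Ifeoma, Ngozi, Chidinma, Gbenga.
Uzoma predeceased; the 1/5 allotted to Uzoma's branch passes to Uzoma's issue by representation.
The 1/5 is divided into 2 equal shares of 1/10 among Ronke, Jide.
Ronke is living and takes 1/10.
Jide predeceased; the 1/10 allotted to Jide's branch passes to Jide's issue by representation.
The 1/10 is divided into 3 equal shares of 1/30 among Folake, Lanre, Bankole.
Folake predeceased; the 1/30 allotted to Folake's branch passes to Folake's issue by representation.
The 1/30 is divided into 3 equal shares of 1/90 among Dayo, Chukwudi, Morounke.
Dayo is living and takes 1/90.
Chukwudi is living and takes 1/90.
Morounke is living and takes 1/90.
Lanre is living and takes 1/30.
Bankole is living and takes 1/30.
Ifeoma is living and takes 1/5.
Ngozi is living and takes 1/5.
Chidinma is living and takes 1/5.
Gbenga predeceased; the 1/5 allotted to Gbenga's branch passes to Gbenga's issue by representation.
Adaeze's line is the sole branch at this level, so the full 1/5 passes to Adaeze's issue by representation.
Kehinde is the sole taker at this level and receives the full 1/5.

Bankole 1/30; Chidinma 1/5; Chukwudi 1/90; Dayo 1/90; Ifeoma 1/5; Kehinde 1/5; Lanre 1/30; Morounke 1/90; Ngozi 1/5; Ronke 1/10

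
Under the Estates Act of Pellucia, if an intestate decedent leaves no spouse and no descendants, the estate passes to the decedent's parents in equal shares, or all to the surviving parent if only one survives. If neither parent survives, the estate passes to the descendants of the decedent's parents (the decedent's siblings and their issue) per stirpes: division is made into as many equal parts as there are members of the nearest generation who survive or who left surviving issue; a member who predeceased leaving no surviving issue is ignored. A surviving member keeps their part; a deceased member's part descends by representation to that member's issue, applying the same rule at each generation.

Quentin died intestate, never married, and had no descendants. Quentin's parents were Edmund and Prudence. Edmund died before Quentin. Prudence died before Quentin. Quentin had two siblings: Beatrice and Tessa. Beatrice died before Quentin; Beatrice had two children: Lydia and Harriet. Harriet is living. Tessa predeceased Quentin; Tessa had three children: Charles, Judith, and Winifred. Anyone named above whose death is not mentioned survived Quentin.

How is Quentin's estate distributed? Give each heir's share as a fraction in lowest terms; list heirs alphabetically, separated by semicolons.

Neither parent survives and there are no descendants, so the estate passes to Quentin's siblings and their issue per stirpes.
The estate is divided into 2 equal shares of 1/2 among Beatrice, Tessa.
Beatrice predeceased; the 1/2 allotted to Beatrice's branch passes to Beatrice's issue by representation.
The 1/2 is divided into 2 equal shares of 1/4 among Lydia, Harriet.
Lydia is living and takes 1/4.
Harriet is living and takes 1/4.
Tessa predeceased; the 1/2 allotted to Tessa's branch passes to Tessa's issue by representation.
The 1/2 is divided into 3 equal shares of 1/6 among Charles, Judith, Winifred.
Charles is living and takes 1/6.
Judith is living and takes 1/6.
Winifred is living and takes 1/6.

Charles 1/6; Harriet 1/4; Judith 1/6; Lydia 1/4; Winifred 1/6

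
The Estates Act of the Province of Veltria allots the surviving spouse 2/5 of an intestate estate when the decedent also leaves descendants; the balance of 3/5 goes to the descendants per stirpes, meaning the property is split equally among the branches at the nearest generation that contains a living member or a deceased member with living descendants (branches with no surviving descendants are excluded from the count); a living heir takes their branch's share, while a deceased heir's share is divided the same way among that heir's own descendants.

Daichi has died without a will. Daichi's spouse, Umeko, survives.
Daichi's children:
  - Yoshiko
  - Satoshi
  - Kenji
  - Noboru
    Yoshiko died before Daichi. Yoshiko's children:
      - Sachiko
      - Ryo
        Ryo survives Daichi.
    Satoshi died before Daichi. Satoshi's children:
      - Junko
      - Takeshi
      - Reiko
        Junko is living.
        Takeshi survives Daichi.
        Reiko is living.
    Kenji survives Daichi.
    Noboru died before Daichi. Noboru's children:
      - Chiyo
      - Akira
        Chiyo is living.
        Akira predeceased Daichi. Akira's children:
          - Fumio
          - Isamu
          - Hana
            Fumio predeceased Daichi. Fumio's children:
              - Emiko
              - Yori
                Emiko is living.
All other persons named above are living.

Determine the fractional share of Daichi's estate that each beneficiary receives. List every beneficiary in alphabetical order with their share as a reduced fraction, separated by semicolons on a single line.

Umeko, as surviving spouse, takes 2/5.
The remaining 3/5 passes to Daichi's descendants per stirpes.
The 3/5 is divided into 4 equal shares of 3/20 among Yoshiko, Satoshi, Kenji, Noboru.
Yoshiko predeceased; the 3/20 allotted to Yoshiko's branch passes to Yoshiko's issue by representation.
The 3/20 is divided into 2 equal shares of 3/40 among Sachiko, Ryo.
Sachiko is living and takes 3/40.
Ryo is living and takes 3/40.
Satoshi predeceased; the 3/20 allotted to Satoshi's branch passes to Satoshi's issue by representation.
The 3/20 is divided into 3 equal shares of 1/20 among Junko, Takeshi, Reiko.
Junko is living and takes 1/20.
Takeshi is living and takes 1/20.
Reiko is living and takes 1/20.
Kenji is living and takes 3/20.
Noboru predeceased; the 3/20 allotted to Noboru's branch passes to Noboru's issue by representation.
The 3/20 is divided into 2 equal shares of 3/40 among Chiyo, Akira.
Chiyo is living and takes 3/40.
Akira predeceased; the 3/40 allotted to Akira's branch passes to Akira's issue by representation.
The 3/40 is divided into 3 equal shares of 1/40 among Fumio, Isamu, Hana.
Fumio predeceased; the 1/40 allotted to Fumio's branch passes to Fumio's issue by representation.
The 1/40 is divided into 2 equal shares of 1/80 among Emiko, Yori.
Emiko is living and takes 1/80.
Yori is living and takes 1/80.
Isamu is living and takes 1/40.
Hana is living and takes 1/40.

Chiyo 3/40; Emiko 1/80; Hana 1/40; Isamu 1/40; Junko 1/20; Kenji 3/20; Reiko 1/20; Ryo 3/40; Sachiko 3/40; Takeshi 1/20; Umeko 2/5; Yori 1/80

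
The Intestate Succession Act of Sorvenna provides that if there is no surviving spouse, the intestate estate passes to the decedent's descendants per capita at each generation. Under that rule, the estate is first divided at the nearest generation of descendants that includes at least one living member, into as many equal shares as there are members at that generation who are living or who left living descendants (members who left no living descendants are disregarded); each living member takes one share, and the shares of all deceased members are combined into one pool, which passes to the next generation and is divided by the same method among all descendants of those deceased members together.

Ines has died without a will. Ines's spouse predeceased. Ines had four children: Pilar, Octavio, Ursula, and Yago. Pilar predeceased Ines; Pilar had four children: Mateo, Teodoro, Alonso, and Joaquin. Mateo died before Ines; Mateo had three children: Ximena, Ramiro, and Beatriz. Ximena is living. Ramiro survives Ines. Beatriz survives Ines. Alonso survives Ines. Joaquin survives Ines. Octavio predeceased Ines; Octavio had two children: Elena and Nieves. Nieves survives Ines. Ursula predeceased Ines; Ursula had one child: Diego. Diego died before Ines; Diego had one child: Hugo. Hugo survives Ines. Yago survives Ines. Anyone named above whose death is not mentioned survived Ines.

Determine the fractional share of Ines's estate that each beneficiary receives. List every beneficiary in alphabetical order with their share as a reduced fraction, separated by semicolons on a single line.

Alonso 3/28; Beatriz 3/56; Elena 3/28; Hugo 3/56; Joaquin 3/28; Nieves 3/28; Ramiro 3/56; Teodoro 3/28; Ximena 3/56; Yago 1/4

There is no surviving spouse, so the entire estate passes to Ines's descendants per capita at each generation.
At generation 1 (Pilar, Octavio, Ursula, Yago) there are 4 shares of (1)/4 = 1/4 each.
Living: Yago — each takes 1/4.
Deceased: Pilar, Octavio, and Ursula. Their combined 3/4 is pooled and carried to generation 2.
At generation 2 (Mateo, Teodoro, Alonso, Joaquin, Elena, Nieves, Diego) there are 7 shares of (3/4)/7 = 3/28 each.
Living: Teodoro, Alonso, Joaquin, Elena, and Nieves — each takes 3/28.
Deceased: Mateo and Diego. Their combined 3/14 is pooled and carried to generation 3.
At generation 3 (Ximena, Ramiro, Beatriz, Hugo) there are 4 shares of (3/14)/4 = 3/56 each.
Living: Ximena, Ramiro, Beatriz, and Hugo — each takes 3/56.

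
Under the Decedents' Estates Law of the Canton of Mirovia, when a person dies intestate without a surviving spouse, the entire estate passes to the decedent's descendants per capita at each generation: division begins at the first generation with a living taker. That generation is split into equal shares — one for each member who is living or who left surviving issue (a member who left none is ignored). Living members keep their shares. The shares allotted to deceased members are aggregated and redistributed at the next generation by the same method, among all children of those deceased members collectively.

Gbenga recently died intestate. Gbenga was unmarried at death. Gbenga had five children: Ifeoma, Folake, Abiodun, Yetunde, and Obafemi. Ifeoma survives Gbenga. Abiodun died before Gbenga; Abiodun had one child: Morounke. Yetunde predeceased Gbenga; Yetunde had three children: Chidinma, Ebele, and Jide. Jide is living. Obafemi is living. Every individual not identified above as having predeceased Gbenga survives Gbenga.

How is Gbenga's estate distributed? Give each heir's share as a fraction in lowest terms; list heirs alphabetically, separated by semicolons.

There is no surviving spouse, so the entire estate passes to Gbenga's descendants per capita at each generation.
At generation 1 (Ifeoma, Folake, Abiodun, Yetunde, Obafemi) there are 5 shares of (1)/5 = 1/5 each.
Living: Ifeoma, Folake, and Obafemi — each takes 1/5.
Deceased: Abiodun and Yetunde. Their combined 2/5 is pooled and carried to generation 2.
At generation 2 (Morounke, Chidinma, Ebele, Jide) there are 4 shares of (2/5)/4 = 1/10 each.
Living: Morounke, Chidinma, Ebele, and Jide — each takes 1/10.

Chidinma 1/10; Ebele 1/10; Folake 1/5; Ifeoma 1/5; Jide 1/10; Morounke 1/10; Obafemi 1/5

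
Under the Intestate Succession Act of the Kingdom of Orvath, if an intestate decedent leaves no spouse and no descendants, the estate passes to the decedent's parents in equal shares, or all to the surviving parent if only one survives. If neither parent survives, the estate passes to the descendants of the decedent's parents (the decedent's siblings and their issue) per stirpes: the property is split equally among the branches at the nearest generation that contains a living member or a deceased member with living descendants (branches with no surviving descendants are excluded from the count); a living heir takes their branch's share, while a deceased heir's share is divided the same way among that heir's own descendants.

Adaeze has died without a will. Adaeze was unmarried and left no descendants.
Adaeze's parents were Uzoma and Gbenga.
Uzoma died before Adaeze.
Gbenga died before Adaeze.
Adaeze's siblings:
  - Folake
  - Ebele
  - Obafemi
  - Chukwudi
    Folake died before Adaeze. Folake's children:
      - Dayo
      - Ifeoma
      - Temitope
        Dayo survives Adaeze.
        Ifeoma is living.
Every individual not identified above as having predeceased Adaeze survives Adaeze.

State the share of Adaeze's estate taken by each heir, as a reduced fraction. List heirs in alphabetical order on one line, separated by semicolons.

Chukwudi 1/4; Dayo 1/12; Ebele 1/4; Ifeoma 1/12; Obafemi 1/4; Temitope 1/12

Neither parent survives and there are no descendants, so the estate passes to Adaeze's siblings and their issue per stirpes.
The estate is divided into 4 equal shares of 1/4 among Folake, Ebele, Obafemi, Chukwudi.
Folake predeceased; the 1/4 allotted to Folake's branch passes to Folake's issue by representation.
The 1/4 is divided into 3 equal shares of 1/12 among Dayo, Ifeoma, Temitope.
Dayo is living and takes 1/12.
Ifeoma is living and takes 1/12.
Temitope is living and takes 1/12.
Ebele is living and takes 1/4.
Obafemi is living and takes 1/4.
Chukwudi is living and takes 1/4.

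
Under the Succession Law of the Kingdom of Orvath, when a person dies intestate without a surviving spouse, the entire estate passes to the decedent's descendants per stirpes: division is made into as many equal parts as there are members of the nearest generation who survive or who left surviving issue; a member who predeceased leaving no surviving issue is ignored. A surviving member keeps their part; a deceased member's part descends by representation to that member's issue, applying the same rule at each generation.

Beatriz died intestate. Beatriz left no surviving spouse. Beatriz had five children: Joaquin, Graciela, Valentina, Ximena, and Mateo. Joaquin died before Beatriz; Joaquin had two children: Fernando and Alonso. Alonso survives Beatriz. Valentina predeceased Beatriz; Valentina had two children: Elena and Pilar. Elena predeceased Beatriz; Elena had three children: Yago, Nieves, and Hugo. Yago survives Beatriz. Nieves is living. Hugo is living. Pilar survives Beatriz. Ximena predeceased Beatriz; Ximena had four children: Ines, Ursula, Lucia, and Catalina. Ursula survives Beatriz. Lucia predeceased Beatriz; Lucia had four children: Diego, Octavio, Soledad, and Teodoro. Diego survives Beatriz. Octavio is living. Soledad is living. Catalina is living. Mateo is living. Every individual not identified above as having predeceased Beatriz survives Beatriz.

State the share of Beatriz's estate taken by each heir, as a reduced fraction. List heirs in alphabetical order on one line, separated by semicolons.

There is no surviving spouse, so the entire estate passes to Beatriz's descendants per stirpes.
The estate is divided into 5 equal shares of 1/5 among Joaquin, Graciela, Valentina, Ximena, Mateo.
Joaquin predeceased; the 1/5 allotted to Joaquin's branch passes to Joaquin's issue by representation.
The 1/5 is divided into 2 equal shares of 1/10 among Fernando, Alonso.
Fernando is living and takes 1/10.
Alonso is living and takes 1/10.
Graciela is living and takes 1/5.
Valentina predeceased; the 1/5 allotted to Valentina's branch passes to Valentina's issue by representation.
The 1/5 is divided into 2 equal shares of 1/10 among Elena, Pilar.
Elena predeceased; the 1/10 allotted to Elena's branch passes to Elena's issue by representation.
The 1/10 is divided into 3 equal shares of 1/30 among Yago, Nieves, Hugo.
Yago is living and takes 1/30.
Nieves is living and takes 1/30.
Hugo is living and takes 1/30.
Pilar is living and takes 1/10.
Ximena predeceased; the 1/5 allotted to Ximena's branch passes to Ximena's issue by representation.
The 1/5 is divided into 4 equal shares of 1/20 among Ines, Ursula, Lucia, Catalina.
Ines is living and takes 1/20.
Ursula is living and takes 1/20.
Lucia predeceased; the 1/20 allotted to Lucia's branch passes to Lucia's issue by representation.
The 1/20 is divided into 4 equal shares of 1/80 among Diego, Octavio, Soledad, Teodoro.
Diego is living and takes 1/80.
Octavio is living and takes 1/80.
Soledad is living and takes 1/80.
Teodoro is living and takes 1/80.
Catalina is living and takes 1/20.
Mateo is living and takes 1/5.

Alonso 1/10; Catalina 1/20; Diego 1/80; Fernando 1/10; Graciela 1/5; Hugo 1/30; Ines 1/20; Mateo 1/5; Nieves 1/30; Octavio 1/80; Pilar 1/10; Soledad 1/80; Teodoro 1/80; Ursula 1/20; Yago 1/30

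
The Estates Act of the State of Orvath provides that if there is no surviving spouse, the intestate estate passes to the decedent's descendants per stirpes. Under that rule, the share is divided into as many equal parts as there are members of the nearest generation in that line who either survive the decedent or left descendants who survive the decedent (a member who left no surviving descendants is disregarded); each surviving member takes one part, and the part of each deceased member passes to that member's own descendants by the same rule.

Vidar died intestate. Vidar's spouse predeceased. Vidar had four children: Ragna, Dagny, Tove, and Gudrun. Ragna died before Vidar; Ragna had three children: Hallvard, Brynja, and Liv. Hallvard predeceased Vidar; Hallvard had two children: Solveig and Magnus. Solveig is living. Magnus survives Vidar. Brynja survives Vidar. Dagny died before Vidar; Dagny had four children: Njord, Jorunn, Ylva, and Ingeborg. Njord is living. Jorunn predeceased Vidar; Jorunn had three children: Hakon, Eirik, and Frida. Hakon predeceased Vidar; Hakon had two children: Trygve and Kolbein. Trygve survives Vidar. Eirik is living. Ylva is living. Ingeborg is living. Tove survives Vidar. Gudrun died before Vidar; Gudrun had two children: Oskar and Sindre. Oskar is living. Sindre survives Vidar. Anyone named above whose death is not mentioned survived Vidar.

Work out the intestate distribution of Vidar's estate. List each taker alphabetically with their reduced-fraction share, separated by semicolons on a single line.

Brynja 1/12; Eirik 1/48; Frida 1/48; Ingeborg 1/16; Kolbein 1/96; Liv 1/12; Magnus 1/24; Njord 1/16; Oskar 1/8; Sindre 1/8; Solveig 1/24; Tove 1/4; Trygve 1/96; Ylva 1/16

There is no surviving spouse, so the entire estate passes to Vidar's descendants per stirpes.
The estate is divided into 4 equal shares of 1/4 among Ragna, Dagny, Tove, Gudrun.
Ragna predeceased; the 1/4 allotted to Ragna's branch passes to Ragna's issue by representation.
The 1/4 is divided into 3 equal shares of 1/12 among Hallvard, Brynja, Liv.
Hallvard predeceased; the 1/12 allotted to Hallvard's branch passes to Hallvard's issue by representation.
The 1/12 is divided into 2 equal shares of 1/24 among Solveig, Magnus.
Solveig is living and takes 1/24.
Magnus is living and takes 1/24.
Brynja is living and takes 1/12.
Liv is living and takes 1/12.
Dagny predeceased; the 1/4 allotted to Dagny's branch passes to Dagny's issue by representation.
The 1/4 is divided into 4 equal shares of 1/16 among Njord, Jorunn, Ylva, Ingeborg.
Njord is living and takes 1/16.
Jorunn predeceased; the 1/16 allotted to Jorunn's branch passes to Jorunn's issue by representation.
The 1/16 is divided into 3 equal shares of 1/48 among Hakon, Eirik, Frida.
Hakon predeceased; the 1/48 allotted to Hakon's branch passes to Hakon's issue by representation.
The 1/48 is divided into 2 equal shares of 1/96 among Trygve, Kolbein.
Trygve is living and takes 1/96.
Kolbein is living and takes 1/96.
Eirik is living and takes 1/48.
Frida is living and takes 1/48.
Ylva is living and takes 1/16.
Ingeborg is living and takes 1/16.
Tove is living and takes 1/4.
Gudrun predeceased; the 1/4 allotted to Gudrun's branch passes to Gudrun's issue by representation.
The 1/4 is divided into 2 equal shares of 1/8 among Oskar, Sindre.
Oskar is living and takes 1/8.
Sindre is living and takes 1/8.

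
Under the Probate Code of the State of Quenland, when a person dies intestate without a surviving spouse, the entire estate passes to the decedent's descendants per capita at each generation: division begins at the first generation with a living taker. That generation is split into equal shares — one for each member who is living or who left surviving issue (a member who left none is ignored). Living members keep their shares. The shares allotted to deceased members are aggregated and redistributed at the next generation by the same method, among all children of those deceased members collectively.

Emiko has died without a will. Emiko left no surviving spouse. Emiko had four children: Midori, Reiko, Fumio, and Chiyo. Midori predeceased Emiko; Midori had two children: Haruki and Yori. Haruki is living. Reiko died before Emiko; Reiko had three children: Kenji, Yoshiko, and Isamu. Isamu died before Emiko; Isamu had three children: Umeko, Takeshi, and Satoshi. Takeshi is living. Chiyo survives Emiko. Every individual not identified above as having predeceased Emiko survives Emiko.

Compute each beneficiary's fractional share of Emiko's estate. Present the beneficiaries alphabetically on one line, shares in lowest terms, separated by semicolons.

There is no surviving spouse, so the entire estate passes to Emiko's descendants per capita at each generation.
At generation 1 (Midori, Reiko, Fumio, Chiyo) there are 4 shares of (1)/4 = 1/4 each.
Living: Fumio and Chiyo — each takes 1/4.
Deceased: Midori and Reiko. Their combined 1/2 is pooled and carried to generation 2.
At generation 2 (Haruki, Yori, Kenji, Yoshiko, Isamu) there are 5 shares of (1/2)/5 = 1/10 each.
Living: Haruki, Yori, Kenji, and Yoshiko — each takes 1/10.
Deceased: Isamu. That 1/10 share is carried to generation 3.
At generation 3 (Umeko, Takeshi, Satoshi) there are 3 shares of (1/10)/3 = 1/30 each.
Living: Umeko, Takeshi, and Satoshi — each takes 1/30.

Chiyo 1/4; Fumio 1/4; Haruki 1/10; Kenji 1/10; Satoshi 1/30; Takeshi 1/30; Umeko 1/30; Yori 1/10; Yoshiko 1/10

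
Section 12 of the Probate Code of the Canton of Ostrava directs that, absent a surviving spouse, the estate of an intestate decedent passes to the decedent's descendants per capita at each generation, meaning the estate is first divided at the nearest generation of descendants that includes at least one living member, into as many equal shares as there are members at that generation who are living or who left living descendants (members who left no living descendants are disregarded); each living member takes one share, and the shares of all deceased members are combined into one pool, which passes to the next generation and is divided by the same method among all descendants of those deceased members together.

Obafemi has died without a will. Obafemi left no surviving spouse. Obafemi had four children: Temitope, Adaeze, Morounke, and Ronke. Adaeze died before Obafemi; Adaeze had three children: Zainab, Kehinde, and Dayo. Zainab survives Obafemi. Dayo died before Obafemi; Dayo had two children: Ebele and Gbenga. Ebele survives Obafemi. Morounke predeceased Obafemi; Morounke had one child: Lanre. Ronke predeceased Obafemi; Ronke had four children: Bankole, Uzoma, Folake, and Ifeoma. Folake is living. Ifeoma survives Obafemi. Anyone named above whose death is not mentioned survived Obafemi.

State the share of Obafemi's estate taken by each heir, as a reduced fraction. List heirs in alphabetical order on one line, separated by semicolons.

Bankole 3/32; Ebele 3/64; Folake 3/32; Gbenga 3/64; Ifeoma 3/32; Kehinde 3/32; Lanre 3/32; Temitope 1/4; Uzoma 3/32; Zainab 3/32

There is no surviving spouse, so the entire estate passes to Obafemi's descendants per capita at each generation.
At generation 1 (Temitope, Adaeze, Morounke, Ronke) there are 4 shares of (1)/4 = 1/4 each.
Living: Temitope — each takes 1/4.
Deceased: Adaeze, Morounke, and Ronke. Their combined 3/4 is pooled and carried to generation 2.
At generation 2 (Zainab, Kehinde, Dayo, Lanre, Bankole, Uzoma, Folake, Ifeoma) there are 8 shares of (3/4)/8 = 3/32 each.
Living: Zainab, Kehinde, Lanre, Bankole, Uzoma, Folake, and Ifeoma — each takes 3/32.
Deceased: Dayo. That 3/32 share is carried to generation 3.
At generation 3 (Ebele, Gbenga) there are 2 shares of (3/32)/2 = 3/64 each.
Living: Ebele and Gbenga — each takes 3/64.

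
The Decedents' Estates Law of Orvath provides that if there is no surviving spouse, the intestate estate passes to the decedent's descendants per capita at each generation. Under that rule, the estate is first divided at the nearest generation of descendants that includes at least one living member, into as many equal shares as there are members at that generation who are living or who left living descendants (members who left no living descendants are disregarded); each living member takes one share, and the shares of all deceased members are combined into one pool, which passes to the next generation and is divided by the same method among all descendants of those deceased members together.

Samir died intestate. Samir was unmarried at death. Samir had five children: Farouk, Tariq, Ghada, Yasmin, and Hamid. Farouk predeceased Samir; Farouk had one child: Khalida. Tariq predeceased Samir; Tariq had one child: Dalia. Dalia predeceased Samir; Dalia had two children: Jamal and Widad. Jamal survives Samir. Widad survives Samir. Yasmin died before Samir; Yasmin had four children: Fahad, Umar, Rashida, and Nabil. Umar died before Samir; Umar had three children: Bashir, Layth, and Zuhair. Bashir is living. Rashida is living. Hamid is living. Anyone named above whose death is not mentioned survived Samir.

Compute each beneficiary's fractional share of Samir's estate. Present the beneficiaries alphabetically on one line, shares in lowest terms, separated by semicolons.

Bashir 1/25; Fahad 1/10; Ghada 1/5; Hamid 1/5; Jamal 1/25; Khalida 1/10; Layth 1/25; Nabil 1/10; Rashida 1/10; Widad 1/25; Zuhair 1/25

There is no surviving spouse, so the entire estate passes to Samir's descendants per capita at each generation.
At generation 1 (Farouk, Tariq, Ghada, Yasmin, Hamid) there are 5 shares of (1)/5 = 1/5 each.
Living: Ghada and Hamid — each takes 1/5.
Deceased: Farouk, Tariq, and Yasmin. Their combined 3/5 is pooled and carried to generation 2.
At generation 2 (Khalida, Dalia, Fahad, Umar, Rashida, Nabil) there are 6 shares of (3/5)/6 = 1/10 each.
Living: Khalida, Fahad, Rashida, and Nabil — each takes 1/10.
Deceased: Dalia and Umar. Their combined 1/5 is pooled and carried to generation 3.
At generation 3 (Jamal, Widad, Bashir, Layth, Zuhair) there are 5 shares of (1/5)/5 = 1/25 each.
Living: Jamal, Widad, Bashir, Layth, and Zuhair — each takes 1/25.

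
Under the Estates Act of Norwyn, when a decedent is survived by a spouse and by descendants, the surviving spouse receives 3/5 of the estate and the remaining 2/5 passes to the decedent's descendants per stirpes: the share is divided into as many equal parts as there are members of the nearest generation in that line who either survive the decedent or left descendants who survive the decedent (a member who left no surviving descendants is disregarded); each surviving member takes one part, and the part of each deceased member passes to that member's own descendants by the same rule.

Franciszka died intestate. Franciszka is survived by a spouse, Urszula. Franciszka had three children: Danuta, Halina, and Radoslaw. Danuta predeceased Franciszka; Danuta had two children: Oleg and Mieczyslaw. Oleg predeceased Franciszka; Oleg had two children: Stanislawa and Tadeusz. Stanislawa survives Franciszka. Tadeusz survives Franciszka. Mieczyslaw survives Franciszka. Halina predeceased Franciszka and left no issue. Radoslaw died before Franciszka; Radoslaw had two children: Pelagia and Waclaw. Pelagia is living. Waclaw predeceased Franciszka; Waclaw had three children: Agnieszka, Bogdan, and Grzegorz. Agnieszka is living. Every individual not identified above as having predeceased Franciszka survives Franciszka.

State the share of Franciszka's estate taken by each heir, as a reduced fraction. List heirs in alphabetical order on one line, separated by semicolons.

Urszula, as surviving spouse, takes 3/5.
The remaining 2/5 passes to Franciszka's descendants per stirpes.
Halina left no surviving issue, so that branch lapses and is disregarded.
The 2/5 is divided into 2 equal shares of 1/5 among Danuta, Radoslaw.
Danuta predeceased; the 1/5 allotted to Danuta's branch passes to Danuta's issue by representation.
The 1/5 is divided into 2 equal shares of 1/10 among Oleg, Mieczyslaw.
Oleg predeceased; the 1/10 allotted to Oleg's branch passes to Oleg's issue by representation.
The 1/10 is divided into 2 equal shares of 1/20 among Stanislawa, Tadeusz.
Stanislawa is living and takes 1/20.
Tadeusz is living and takes 1/20.
Mieczyslaw is living and takes 1/10.
Radoslaw predeceased; the 1/5 allotted to Radoslaw's branch passes to Radoslaw's issue by representation.
The 1/5 is divided into 2 equal shares of 1/10 among Pelagia, Waclaw.
Pelagia is living and takes 1/10.
Waclaw predeceased; the 1/10 allotted to Waclaw's branch passes to Waclaw's issue by representation.
The 1/10 is divided into 3 equal shares of 1/30 among Agnieszka, Bogdan, Grzegorz.
Agnieszka is living and takes 1/30.
Bogdan is living and takes 1/30.
Grzegorz is living and takes 1/30.

Agnieszka 1/30; Bogdan 1/30; Grzegorz 1/30; Mieczyslaw 1/10; Pelagia 1/10; Stanislawa 1/20; Tadeusz 1/20; Urszula 3/5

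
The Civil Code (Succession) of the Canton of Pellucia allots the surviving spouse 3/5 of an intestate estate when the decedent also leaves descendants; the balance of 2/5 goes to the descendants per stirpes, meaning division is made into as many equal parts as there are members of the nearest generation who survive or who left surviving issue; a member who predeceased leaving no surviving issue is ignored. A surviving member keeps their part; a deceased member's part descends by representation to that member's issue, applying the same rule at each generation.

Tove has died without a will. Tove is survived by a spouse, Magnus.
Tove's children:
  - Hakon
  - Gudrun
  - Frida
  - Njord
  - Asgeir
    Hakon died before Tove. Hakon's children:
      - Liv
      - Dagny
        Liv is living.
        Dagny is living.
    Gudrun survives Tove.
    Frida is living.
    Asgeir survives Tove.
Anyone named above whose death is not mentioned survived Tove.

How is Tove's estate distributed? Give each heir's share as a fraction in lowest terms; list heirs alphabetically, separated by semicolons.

Magnus, as surviving spouse, takes 3/5.
The remaining 2/5 passes to Tove's descendants per stirpes.
The 2/5 is divided into 5 equal shares of 2/25 among Hakon, Gudrun, Frida, Njord, Asgeir.
Hakon predeceased; the 2/25 allotted to Hakon's branch passes to Hakon's issue by representation.
The 2/25 is divided into 2 equal shares of 1/25 among Liv, Dagny.
Liv is living and takes 1/25.
Dagny is living and takes 1/25.
Gudrun is living and takes 2/25.
Frida is living and takes 2/25.
Njord is living and takes 2/25.
Asgeir is living and takes 2/25.

Asgeir 2/25; Dagny 1/25; Frida 2/25; Gudrun 2/25; Liv 1/25; Magnus 3/5; Njord 2/25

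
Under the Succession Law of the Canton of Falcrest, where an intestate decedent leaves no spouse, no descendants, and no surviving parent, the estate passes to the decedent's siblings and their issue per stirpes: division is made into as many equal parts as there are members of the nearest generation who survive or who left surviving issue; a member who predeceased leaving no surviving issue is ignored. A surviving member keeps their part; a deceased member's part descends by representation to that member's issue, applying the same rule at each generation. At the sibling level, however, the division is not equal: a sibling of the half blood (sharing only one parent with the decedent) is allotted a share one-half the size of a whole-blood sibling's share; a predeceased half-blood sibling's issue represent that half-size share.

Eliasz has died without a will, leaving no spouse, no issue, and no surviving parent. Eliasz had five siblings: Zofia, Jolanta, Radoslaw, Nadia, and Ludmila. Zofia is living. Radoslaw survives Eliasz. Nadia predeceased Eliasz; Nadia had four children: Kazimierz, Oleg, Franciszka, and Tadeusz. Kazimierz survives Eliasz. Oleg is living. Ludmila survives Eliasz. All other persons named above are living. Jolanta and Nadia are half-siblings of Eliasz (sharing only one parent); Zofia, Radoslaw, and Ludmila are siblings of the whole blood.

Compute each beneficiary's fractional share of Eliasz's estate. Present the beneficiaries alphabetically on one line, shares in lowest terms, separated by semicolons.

Franciszka 1/32; Jolanta 1/8; Kazimierz 1/32; Ludmila 1/4; Oleg 1/32; Radoslaw 1/4; Tadeusz 1/32; Zofia 1/4

No spouse, descendants, or parent survives, so the estate passes to Eliasz's siblings per stirpes.
Half-blood siblings count for one-half the weight of whole-blood siblings at the initial division.
Dividing 1 in proportion to weights (total weight 4): Zofia (weight 1) → 1/4; Jolanta (weight 1/2) → 1/8; Radoslaw (weight 1) → 1/4; Nadia (weight 1/2) → 1/8; Ludmila (weight 1) → 1/4.
Zofia is living and takes 1/4.
Jolanta is living and takes 1/8.
Radoslaw is living and takes 1/4.
Nadia predeceased; the 1/8 allotted to Nadia's branch passes to Nadia's issue by representation.
The 1/8 is divided into 4 equal shares of 1/32 among Kazimierz, Oleg, Franciszka, Tadeusz.
Kazimierz is living and takes 1/32.
Oleg is living and takes 1/32.
Franciszka is living and takes 1/32.
Tadeusz is living and takes 1/32.
Ludmila is living and takes 1/4.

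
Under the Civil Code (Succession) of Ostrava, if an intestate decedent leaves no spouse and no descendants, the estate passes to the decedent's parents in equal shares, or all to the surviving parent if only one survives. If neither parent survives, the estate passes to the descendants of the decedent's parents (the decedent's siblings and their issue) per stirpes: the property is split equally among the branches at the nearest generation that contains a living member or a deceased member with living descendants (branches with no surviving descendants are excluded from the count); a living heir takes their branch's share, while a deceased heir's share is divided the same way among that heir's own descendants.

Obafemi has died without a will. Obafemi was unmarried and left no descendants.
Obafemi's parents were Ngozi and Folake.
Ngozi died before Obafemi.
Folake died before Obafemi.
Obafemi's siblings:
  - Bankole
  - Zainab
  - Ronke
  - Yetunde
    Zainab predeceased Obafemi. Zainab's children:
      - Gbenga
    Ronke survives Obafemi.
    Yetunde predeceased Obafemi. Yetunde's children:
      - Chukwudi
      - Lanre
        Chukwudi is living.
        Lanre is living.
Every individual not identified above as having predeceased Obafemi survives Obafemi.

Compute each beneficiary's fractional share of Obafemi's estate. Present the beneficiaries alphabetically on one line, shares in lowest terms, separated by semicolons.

Neither parent survives and there are no descendants, so the estate passes to Obafemi's siblings and their issue per stirpes.
The estate is divided into 4 equal shares of 1/4 among Bankole, Zainab, Ronke, Yetunde.
Bankole is living and takes 1/4.
Zainab predeceased; the 1/4 allotted to Zainab's branch passes to Zainab's issue by representation.
Gbenga is the sole taker at this level and receives the full 1/4.
Ronke is living and takes 1/4.
Yetunde predeceased; the 1/4 allotted to Yetunde's branch passes to Yetunde's issue by representation.
The 1/4 is divided into 2 equal shares of 1/8 among Chukwudi, Lanre.
Chukwudi is living and takes 1/8.
Lanre is living and takes 1/8.

Bankole 1/4; Chukwudi 1/8; Gbenga 1/4; Lanre 1/8; Ronke 1/4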